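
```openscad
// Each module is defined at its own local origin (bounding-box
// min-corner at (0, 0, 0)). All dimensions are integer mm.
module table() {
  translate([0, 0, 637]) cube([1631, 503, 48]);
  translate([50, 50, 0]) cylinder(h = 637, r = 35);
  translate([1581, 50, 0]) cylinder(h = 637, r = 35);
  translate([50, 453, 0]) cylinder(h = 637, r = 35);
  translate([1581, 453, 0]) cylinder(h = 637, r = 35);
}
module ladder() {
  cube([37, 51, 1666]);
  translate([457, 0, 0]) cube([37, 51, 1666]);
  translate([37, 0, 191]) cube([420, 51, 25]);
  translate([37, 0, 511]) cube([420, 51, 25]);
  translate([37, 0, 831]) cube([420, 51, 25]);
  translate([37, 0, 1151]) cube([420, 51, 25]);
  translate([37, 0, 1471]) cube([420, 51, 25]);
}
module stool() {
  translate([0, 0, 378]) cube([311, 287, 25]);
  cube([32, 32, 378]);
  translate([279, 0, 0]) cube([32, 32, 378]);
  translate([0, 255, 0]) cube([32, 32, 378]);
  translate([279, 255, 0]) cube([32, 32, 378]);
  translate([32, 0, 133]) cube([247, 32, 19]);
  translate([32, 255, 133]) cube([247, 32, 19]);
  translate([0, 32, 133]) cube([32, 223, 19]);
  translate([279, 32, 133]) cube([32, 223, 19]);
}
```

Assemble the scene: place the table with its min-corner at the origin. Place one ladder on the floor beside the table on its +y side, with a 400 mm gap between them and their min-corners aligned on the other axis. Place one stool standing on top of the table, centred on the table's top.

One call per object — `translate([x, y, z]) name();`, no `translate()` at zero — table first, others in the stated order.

table();
translate([0, 903, 0]) ladder();
translate([660, 108, 685]) stool();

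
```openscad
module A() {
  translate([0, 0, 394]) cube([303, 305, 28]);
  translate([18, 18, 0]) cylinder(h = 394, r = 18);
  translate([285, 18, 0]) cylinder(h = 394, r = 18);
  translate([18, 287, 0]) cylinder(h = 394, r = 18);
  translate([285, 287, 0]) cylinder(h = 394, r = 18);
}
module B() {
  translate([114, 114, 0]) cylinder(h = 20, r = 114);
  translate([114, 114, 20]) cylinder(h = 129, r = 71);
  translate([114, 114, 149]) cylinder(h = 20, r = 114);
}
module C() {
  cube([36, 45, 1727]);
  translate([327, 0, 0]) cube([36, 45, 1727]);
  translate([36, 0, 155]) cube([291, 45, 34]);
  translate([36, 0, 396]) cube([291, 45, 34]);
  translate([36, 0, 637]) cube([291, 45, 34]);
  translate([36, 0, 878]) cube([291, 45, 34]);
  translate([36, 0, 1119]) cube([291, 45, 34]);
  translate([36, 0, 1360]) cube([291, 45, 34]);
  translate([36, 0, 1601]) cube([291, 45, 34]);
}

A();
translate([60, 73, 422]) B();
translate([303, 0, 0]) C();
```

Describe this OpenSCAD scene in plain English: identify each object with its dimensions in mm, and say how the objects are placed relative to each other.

A is a simple wooden stool: a rectangular seat 303 mm (x) by 305 mm (y), 28 mm thick, top face at z = 422 mm, on four round legs, each 36 mm in diameter. The legs rest on z = 0, each leg's axis is inset half a diameter from the nearest pair of seat edges (so the leg's bounding box is flush with the corner).

B is a spool: two coaxial disc flanges of radius 114 mm and thickness 20 mm, joined by a core cylinder of radius 71 mm and height 129 mm. The lower flange rests on z = 0 and the three cylinders share a vertical axis.

C is a straight ladder. Two 36×45 mm vertical rails, 1727 mm tall, stand 363 mm apart (outside-to-outside) with their front faces coplanar on the −y side. 7 rungs, each 45 mm deep and 34 mm tall, span between the inner faces of the rails, front faces flush with the rails. The lowest rung's underside is at z = 155 mm and rungs are spaced 241 mm apart (underside to underside).

The spool is on top of the stool. The ladder is against the stool's +x side, with their −y faces flush.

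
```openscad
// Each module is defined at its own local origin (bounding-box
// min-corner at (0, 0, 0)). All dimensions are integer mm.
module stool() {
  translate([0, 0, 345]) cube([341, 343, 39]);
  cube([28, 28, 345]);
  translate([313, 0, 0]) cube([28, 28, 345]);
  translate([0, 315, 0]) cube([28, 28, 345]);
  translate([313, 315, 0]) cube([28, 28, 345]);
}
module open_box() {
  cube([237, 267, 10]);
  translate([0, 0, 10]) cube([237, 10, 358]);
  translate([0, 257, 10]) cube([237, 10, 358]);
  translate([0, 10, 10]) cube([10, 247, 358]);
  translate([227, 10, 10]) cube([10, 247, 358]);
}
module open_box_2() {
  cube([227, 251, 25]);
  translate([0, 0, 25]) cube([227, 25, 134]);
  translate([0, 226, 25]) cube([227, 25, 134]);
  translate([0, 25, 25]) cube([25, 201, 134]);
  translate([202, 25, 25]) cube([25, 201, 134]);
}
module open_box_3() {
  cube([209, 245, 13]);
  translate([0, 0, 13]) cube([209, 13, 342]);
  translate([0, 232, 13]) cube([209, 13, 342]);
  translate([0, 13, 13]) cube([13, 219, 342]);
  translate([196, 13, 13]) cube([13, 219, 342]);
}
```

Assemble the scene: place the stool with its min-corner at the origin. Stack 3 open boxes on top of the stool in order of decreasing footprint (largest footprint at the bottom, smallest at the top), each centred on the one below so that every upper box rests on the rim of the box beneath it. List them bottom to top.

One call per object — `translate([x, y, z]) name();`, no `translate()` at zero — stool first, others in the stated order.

stool();
translate([52, 38, 384]) open_box();
translate([57, 46, 752]) open_box_2();
translate([66, 49, 911]) open_box_3();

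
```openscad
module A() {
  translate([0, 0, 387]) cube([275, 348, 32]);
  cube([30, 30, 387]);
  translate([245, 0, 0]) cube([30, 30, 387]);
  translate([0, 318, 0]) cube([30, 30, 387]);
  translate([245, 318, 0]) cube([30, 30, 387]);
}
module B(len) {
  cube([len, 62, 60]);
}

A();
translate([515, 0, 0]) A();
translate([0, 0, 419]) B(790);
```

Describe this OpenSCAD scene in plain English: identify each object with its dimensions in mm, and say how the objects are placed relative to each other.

A is a four-legged stool. The seat is a 275×348×32 mm slab whose top surface is at z = 419 mm; four square legs, each 30×30 mm in cross-section, run from the floor (z = 0) to the underside of the seat, each flush with a corner of the seat.

B is a rectangular beam 790 mm long (x), 62 mm deep (y), 60 mm thick (z).

The beam spans the tops of two stools placed 240 mm apart, resting at z = 419 mm.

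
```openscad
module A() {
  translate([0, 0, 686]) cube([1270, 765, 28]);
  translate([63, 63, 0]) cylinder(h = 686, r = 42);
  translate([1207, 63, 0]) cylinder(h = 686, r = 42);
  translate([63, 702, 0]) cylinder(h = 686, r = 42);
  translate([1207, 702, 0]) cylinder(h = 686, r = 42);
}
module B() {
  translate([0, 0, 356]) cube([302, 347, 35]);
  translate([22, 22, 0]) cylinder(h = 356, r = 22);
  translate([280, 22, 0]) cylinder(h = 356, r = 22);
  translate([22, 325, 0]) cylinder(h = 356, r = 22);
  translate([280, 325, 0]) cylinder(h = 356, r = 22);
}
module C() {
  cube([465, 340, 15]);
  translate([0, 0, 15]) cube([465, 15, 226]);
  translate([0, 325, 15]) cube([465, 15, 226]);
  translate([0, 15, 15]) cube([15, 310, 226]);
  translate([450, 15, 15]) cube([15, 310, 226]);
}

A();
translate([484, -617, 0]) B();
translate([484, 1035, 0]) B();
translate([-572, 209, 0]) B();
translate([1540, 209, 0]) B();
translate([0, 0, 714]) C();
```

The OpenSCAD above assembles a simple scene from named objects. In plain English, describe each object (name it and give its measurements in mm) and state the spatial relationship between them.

A is a table: top 1270 mm (x) × 765 mm (y), 28 mm thick, upper face at z = 714 mm, on four round legs of 84 mm diameter, each leg's bounding box inset 21 mm from the nearest pair of top edges, running from z = 0 to the bottom of the top.

B is a simple wooden stool: a rectangular seat 302 mm (x) by 347 mm (y), 35 mm thick, top face at z = 391 mm, on four round legs, each 44 mm in diameter. The legs rest on z = 0, each leg's axis is inset half a diameter from the nearest pair of seat edges (so the leg's bounding box is flush with the corner).

C is an open storage box with external size 465×340×241 mm and wall thickness 15 mm (the base is also 15 mm thick). The base covers the whole footprint; the four walls stand on the base, with the y-facing walls full-width and the x-facing walls fitting between their inner faces.

Four stools sit around the table at the −y, +y, −x, +x sides. The open box is on top of the table.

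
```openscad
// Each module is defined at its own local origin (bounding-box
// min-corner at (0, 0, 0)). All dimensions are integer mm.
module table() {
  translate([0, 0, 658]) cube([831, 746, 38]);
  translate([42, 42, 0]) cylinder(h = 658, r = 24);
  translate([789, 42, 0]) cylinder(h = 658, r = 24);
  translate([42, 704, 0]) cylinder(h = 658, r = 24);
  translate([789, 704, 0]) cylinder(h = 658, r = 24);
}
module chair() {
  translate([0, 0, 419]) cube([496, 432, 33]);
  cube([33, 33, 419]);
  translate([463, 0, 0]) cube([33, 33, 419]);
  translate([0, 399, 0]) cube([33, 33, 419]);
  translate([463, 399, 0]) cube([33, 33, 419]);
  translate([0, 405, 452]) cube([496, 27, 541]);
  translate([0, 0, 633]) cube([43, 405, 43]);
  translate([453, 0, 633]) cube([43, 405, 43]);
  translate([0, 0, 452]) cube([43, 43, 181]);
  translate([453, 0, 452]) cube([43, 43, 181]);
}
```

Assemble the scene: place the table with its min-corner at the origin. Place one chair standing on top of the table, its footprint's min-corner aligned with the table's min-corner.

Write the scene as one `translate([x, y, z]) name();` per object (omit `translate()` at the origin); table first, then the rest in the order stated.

table();
translate([0, 0, 696]) chair();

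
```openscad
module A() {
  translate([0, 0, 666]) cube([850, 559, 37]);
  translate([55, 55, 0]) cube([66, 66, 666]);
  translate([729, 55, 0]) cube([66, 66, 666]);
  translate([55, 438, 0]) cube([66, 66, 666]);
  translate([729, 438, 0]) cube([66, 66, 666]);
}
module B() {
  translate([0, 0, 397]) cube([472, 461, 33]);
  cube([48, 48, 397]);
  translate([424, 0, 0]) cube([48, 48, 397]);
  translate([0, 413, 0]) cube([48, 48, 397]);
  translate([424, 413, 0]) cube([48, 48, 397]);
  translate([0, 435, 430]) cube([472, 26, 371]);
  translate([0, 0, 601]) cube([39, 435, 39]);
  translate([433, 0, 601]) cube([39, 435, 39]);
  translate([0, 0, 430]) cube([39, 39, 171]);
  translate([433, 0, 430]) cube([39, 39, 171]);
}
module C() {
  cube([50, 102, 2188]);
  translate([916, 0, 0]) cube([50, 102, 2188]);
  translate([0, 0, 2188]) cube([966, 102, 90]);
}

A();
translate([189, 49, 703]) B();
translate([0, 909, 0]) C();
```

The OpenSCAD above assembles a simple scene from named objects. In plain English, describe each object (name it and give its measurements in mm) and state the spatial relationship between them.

A is a rectangular dining table. The top is 850×559×37 mm with its upper surface at z = 703 mm. It stands on four 66×66 mm square legs, each inset 55 mm from the nearest pair of top edges, running from the floor to the underside of the top.

B is a chair. The seat is a 472×461×33 mm slab with its top at z = 430 mm, on four 48×48 mm corner legs (flush with the seat edges, standing on z = 0). A flat backrest 26 mm thick, 371 mm tall, spans the full seat width and rises from the seat top along its +y edge, rear face flush with the rear of the seat. Two armrests of 39×39 mm section run along each side from the seat's front edge to the front of the backrest, top faces 210 mm above the seat top and outer faces flush with the seat's x-edges; a 39×39 mm post under the front of each armrest stands on the seat at the front corner.

C is a rectangular door frame: two vertical jambs of 50×102 mm section, 2188 mm tall, with a clear opening 866 mm wide between their inner faces. A header 90 mm tall and 102 mm deep lies on top of the jambs and spans the full outside width.

The chair is on top of the table, centred. The door frame is on the floor beside the table on its +y side.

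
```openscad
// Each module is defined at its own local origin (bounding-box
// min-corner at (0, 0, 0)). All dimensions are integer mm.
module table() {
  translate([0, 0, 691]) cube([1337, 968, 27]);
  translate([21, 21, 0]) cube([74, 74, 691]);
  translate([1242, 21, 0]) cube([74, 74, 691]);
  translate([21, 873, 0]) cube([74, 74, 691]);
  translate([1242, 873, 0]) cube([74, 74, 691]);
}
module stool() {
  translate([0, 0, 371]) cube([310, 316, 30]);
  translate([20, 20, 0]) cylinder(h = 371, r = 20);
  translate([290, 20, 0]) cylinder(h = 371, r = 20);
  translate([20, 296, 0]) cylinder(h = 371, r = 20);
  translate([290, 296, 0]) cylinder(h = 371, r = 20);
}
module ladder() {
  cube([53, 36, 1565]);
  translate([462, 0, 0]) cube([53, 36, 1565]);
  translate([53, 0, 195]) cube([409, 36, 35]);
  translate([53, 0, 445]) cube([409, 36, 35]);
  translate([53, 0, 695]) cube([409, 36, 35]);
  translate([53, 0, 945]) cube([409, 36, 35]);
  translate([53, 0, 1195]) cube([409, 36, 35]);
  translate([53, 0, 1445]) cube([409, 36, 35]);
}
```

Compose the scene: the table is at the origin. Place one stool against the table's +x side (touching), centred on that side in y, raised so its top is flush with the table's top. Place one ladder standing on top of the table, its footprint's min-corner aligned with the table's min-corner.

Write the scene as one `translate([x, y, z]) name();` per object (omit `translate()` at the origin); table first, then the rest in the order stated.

table();
translate([1337, 326, 317]) stool();
translate([0, 0, 718]) ladder();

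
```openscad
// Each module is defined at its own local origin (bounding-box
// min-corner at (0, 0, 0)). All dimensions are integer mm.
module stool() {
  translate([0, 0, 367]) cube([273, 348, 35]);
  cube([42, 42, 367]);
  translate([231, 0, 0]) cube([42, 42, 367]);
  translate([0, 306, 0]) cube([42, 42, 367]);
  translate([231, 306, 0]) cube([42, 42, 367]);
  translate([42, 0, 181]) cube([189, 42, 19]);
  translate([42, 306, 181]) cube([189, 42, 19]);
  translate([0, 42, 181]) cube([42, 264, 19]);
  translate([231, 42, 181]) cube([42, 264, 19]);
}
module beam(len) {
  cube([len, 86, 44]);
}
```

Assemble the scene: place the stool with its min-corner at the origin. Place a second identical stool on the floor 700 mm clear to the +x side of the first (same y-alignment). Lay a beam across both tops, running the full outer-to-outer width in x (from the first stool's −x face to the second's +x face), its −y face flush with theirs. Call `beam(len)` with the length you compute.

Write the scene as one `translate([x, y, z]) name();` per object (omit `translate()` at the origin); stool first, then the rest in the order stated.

stool();
translate([973, 0, 0]) stool();
translate([0, 0, 402]) beam(1246);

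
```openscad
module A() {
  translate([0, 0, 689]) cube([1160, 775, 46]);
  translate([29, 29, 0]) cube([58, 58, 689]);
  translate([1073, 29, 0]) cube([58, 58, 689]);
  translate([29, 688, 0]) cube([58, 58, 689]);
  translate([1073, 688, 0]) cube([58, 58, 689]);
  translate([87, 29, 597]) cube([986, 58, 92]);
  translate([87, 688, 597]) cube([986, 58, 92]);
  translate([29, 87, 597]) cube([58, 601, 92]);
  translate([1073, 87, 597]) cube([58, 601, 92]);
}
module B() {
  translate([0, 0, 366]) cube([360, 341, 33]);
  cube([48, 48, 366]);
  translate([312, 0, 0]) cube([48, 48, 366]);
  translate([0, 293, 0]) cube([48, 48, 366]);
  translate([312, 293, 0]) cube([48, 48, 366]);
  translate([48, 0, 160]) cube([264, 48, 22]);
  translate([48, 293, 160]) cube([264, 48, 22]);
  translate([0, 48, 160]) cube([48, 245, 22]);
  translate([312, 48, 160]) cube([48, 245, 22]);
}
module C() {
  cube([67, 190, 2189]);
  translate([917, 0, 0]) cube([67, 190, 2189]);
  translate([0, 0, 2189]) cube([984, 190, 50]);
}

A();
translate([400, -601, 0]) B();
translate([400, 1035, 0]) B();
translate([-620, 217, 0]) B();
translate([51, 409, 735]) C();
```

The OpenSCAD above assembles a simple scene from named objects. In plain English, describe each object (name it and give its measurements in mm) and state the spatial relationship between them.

A is a table with a 1160×775 mm rectangular top, 46 mm thick, top surface at z = 735 mm, supported by four 58×58 mm square legs, each inset 29 mm from the nearest pair of top edges, running from the floor. Four apron rails, 58 mm thick and 92 mm tall, run between adjacent legs with their top edges flush with the underside of the top and their outer faces flush with the legs' outer faces.

B is a four-legged stool. The seat is 360×341 mm, 33 mm thick, top at z = 399 mm. It stands on four square legs, each 48×48 mm in cross-section, from z = 0 to the seat underside, each flush with a corner of the seat. Four stretchers, 48 mm wide and 22 mm tall, connect adjacent legs with their undersides at z = 160 mm, each running between the inner faces of the legs it joins and aligned with the legs' outer faces on the other axis.

C is a rectangular door frame: two vertical jambs of 67×190 mm section, 2189 mm tall, with a clear opening 850 mm wide between their inner faces. A header 50 mm tall and 190 mm deep lies on top of the jambs and spans the full outside width.

Three stools sit around the table at the −y, +y, −x sides. The door frame is on top of the table.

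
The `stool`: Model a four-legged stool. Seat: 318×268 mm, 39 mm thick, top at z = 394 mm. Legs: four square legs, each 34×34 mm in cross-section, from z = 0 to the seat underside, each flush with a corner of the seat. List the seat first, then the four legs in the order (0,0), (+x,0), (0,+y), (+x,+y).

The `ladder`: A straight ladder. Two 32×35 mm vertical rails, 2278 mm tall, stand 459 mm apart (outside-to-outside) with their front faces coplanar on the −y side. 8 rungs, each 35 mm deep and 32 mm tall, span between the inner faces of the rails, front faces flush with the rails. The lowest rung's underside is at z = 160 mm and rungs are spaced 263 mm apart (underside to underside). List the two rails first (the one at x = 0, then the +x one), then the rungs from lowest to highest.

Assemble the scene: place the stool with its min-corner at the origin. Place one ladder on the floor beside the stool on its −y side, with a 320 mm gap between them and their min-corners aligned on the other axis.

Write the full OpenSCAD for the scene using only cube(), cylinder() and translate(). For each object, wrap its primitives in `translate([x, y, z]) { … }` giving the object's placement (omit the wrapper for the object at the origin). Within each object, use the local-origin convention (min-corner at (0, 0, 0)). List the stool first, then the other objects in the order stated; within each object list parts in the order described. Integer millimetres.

translate([0, 0, 355]) cube([318, 268, 39]);
cube([34, 34, 355]);
translate([284, 0, 0]) cube([34, 34, 355]);
translate([0, 234, 0]) cube([34, 34, 355]);
translate([284, 234, 0]) cube([34, 34, 355]);
translate([0, -355, 0]) {
  cube([32, 35, 2278]);
  translate([427, 0, 0]) cube([32, 35, 2278]);
  translate([32, 0, 160]) cube([395, 35, 32]);
  translate([32, 0, 423]) cube([395, 35, 32]);
  translate([32, 0, 686]) cube([395, 35, 32]);
  translate([32, 0, 949]) cube([395, 35, 32]);
  translate([32, 0, 1212]) cube([395, 35, 32]);
  translate([32, 0, 1475]) cube([395, 35, 32]);
  translate([32, 0, 1738]) cube([395, 35, 32]);
  translate([32, 0, 2001]) cube([395, 35, 32]);
}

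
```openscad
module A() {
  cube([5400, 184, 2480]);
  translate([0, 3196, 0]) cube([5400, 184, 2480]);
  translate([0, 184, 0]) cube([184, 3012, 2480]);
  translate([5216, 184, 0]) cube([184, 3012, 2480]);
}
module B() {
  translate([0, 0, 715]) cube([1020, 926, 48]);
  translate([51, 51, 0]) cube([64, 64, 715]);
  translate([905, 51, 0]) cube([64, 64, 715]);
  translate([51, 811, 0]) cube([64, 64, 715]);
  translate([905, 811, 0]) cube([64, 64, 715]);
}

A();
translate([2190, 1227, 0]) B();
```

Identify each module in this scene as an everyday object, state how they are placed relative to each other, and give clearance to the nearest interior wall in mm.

Clearances: x = 2006, y = 1043; minimum 1043 mm.

A is a house frame. B is a table. The table sits inside the house frame, centred. The clearance to the nearest interior wall is 1043 mm.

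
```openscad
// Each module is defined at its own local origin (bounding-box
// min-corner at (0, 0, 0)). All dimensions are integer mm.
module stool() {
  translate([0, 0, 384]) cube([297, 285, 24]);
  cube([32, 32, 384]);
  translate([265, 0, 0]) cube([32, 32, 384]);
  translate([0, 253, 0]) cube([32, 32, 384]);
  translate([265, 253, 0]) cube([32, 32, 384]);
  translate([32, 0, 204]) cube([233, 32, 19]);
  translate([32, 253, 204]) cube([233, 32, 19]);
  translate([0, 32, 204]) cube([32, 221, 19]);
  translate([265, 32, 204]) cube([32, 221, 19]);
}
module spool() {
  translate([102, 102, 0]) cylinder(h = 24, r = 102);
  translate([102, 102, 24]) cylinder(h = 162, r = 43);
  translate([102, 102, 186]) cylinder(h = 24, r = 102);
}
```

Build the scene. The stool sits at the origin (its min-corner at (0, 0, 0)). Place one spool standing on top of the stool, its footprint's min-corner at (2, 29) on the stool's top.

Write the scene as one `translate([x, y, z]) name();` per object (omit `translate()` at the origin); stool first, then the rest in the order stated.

stool();
translate([2, 29, 408]) spool();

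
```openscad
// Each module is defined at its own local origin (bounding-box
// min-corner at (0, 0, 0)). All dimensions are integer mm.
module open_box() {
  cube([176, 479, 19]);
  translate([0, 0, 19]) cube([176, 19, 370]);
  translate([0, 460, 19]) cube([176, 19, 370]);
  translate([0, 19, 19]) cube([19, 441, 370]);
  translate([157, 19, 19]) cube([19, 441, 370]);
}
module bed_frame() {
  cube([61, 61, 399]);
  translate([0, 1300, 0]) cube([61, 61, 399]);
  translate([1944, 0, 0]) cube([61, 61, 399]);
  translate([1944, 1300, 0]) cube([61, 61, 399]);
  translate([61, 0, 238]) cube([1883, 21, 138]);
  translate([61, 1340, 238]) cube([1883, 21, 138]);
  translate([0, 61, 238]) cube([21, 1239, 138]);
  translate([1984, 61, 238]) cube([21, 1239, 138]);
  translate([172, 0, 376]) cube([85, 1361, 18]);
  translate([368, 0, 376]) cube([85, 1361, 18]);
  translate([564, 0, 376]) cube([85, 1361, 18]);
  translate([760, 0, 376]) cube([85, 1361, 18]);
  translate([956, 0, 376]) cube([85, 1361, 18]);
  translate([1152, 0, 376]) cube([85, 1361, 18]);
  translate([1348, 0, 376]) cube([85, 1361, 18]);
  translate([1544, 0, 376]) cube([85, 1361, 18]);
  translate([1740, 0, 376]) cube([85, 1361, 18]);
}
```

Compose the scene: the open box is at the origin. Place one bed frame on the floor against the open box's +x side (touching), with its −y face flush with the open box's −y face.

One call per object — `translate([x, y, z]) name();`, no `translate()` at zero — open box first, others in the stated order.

open_box();
translate([176, 0, 0]) bed_frame();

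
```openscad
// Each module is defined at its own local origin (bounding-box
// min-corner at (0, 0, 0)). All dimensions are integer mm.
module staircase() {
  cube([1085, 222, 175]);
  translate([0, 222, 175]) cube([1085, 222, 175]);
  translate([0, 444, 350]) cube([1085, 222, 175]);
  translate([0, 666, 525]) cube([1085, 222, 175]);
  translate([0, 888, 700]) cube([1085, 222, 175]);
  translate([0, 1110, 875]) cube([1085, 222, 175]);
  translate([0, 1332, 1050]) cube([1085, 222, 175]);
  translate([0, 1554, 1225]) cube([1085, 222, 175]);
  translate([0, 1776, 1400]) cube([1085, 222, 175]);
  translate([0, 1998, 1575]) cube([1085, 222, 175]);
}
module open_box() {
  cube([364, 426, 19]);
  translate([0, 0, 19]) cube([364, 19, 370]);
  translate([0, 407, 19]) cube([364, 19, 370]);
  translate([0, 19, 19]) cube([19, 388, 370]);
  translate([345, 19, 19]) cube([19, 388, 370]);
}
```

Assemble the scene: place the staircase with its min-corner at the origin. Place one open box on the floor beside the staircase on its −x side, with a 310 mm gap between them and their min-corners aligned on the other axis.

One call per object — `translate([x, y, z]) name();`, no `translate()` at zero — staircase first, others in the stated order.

staircase();
translate([-674, 0, 0]) open_box();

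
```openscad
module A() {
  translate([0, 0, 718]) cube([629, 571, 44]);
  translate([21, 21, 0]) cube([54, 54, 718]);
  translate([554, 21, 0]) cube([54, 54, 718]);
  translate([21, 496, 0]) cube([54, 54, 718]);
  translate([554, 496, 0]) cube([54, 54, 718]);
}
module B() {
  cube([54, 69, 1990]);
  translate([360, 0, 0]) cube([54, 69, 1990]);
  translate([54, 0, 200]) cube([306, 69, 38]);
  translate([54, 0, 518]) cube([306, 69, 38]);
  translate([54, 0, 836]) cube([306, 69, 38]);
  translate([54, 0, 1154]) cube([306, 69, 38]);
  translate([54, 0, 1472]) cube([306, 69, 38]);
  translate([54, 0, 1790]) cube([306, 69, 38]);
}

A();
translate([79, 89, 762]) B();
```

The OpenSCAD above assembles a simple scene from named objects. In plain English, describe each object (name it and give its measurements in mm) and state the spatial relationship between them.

A is a rectangular dining table. The top is 629×571×44 mm with its upper surface at z = 762 mm. It stands on four 54×54 mm square legs, each inset 21 mm from the nearest pair of top edges, running from the floor to the underside of the top.

B is a straight ladder. Two 54×69 mm vertical rails, 1990 mm tall, stand 414 mm apart (outside-to-outside) with their front faces coplanar on the −y side. 6 rungs, each 69 mm deep and 38 mm tall, span between the inner faces of the rails, front faces flush with the rails. The lowest rung's underside is at z = 200 mm and rungs are spaced 318 mm apart (underside to underside).

The ladder is on top of the table.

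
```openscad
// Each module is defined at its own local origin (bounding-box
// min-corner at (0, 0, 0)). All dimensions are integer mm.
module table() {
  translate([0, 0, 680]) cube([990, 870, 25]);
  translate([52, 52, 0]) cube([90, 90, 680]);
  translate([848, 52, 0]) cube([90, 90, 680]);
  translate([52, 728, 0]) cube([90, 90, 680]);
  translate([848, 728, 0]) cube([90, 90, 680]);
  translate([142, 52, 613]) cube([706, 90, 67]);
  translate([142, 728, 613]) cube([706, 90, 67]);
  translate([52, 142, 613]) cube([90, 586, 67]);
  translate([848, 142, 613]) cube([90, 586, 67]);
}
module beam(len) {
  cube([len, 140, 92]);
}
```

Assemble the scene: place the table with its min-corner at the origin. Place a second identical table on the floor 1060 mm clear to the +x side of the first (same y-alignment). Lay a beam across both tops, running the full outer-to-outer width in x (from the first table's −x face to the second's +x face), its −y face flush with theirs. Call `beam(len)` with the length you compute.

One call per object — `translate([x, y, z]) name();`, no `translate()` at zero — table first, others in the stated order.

table();
translate([2050, 0, 0]) table();
translate([0, 0, 705]) beam(3040);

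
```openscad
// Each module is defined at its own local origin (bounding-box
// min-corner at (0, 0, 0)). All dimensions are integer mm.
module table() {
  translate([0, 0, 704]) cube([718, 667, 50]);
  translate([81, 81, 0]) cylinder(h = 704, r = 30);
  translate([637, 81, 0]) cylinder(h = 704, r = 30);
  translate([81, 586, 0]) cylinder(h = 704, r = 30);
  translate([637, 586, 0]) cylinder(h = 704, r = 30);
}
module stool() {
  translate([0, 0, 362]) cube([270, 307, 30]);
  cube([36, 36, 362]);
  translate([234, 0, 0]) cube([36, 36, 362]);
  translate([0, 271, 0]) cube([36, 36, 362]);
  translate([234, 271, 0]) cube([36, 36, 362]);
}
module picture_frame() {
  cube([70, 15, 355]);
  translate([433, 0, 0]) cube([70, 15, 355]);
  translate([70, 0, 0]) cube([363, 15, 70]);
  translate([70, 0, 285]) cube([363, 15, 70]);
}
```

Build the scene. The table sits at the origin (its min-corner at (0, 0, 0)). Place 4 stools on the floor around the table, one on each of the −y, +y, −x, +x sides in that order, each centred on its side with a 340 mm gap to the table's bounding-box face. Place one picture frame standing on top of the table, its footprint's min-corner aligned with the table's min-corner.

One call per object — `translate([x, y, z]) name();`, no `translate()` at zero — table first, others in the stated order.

table();
translate([224, -647, 0]) stool();
translate([224, 1007, 0]) stool();
translate([-610, 180, 0]) stool();
translate([1058, 180, 0]) stool();
translate([0, 0, 754]) picture_frame();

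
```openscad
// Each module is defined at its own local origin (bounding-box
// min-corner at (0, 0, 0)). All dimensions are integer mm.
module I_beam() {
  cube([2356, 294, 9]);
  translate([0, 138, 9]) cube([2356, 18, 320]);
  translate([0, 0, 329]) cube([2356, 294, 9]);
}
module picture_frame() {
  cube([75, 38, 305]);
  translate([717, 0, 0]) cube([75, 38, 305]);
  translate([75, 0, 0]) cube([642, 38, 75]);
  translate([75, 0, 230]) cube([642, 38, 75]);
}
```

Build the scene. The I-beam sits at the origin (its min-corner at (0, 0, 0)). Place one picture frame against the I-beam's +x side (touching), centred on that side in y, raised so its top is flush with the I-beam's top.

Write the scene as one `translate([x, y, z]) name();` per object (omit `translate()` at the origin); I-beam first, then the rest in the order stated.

I_beam();
translate([2356, 128, 33]) picture_frame();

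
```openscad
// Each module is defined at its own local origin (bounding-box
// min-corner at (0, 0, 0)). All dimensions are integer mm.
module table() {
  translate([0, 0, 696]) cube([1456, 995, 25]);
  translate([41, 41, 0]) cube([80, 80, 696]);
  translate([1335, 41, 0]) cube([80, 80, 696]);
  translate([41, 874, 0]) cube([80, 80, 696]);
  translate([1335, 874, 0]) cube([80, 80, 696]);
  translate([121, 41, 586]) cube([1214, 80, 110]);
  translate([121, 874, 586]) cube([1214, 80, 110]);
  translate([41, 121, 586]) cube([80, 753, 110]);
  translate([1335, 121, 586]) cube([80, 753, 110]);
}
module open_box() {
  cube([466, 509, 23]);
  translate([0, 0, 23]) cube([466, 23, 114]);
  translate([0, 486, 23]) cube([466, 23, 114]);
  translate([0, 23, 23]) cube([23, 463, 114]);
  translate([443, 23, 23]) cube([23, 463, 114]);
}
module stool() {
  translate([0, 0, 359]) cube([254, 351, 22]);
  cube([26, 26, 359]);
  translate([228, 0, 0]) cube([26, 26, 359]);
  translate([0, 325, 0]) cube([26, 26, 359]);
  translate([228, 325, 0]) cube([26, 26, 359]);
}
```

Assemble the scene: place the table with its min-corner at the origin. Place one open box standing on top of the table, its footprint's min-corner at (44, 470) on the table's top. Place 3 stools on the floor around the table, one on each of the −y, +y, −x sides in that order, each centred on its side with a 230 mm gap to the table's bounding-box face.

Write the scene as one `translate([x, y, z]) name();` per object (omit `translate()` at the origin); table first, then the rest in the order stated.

table();
translate([44, 470, 721]) open_box();
translate([601, -581, 0]) stool();
translate([601, 1225, 0]) stool();
translate([-484, 322, 0]) stool();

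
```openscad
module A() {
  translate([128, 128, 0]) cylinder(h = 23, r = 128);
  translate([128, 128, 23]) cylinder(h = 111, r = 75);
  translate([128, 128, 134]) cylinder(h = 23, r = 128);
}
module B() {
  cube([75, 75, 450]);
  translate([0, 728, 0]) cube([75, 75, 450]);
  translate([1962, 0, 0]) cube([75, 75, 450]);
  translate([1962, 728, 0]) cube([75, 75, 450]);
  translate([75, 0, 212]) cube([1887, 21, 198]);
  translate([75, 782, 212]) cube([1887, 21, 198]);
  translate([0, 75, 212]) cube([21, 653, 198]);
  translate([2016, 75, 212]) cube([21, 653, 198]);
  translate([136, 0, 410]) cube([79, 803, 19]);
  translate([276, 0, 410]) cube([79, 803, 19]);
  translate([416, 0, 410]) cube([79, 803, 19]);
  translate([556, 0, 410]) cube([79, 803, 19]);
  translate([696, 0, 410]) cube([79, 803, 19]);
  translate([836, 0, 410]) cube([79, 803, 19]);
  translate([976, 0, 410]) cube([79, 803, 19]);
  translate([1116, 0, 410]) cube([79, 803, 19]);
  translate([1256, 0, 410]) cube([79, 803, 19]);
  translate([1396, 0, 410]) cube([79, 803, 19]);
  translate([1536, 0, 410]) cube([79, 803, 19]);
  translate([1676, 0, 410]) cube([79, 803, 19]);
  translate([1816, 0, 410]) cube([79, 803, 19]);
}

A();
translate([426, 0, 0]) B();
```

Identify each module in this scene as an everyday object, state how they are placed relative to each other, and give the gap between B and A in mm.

A is a spool. B is a bed frame. The bed frame is on the floor beside the spool on its +x side. The gap between the bed frame and the spool is 170 mm.

The bed frame's nearest face is 170 mm from the spool's +x face.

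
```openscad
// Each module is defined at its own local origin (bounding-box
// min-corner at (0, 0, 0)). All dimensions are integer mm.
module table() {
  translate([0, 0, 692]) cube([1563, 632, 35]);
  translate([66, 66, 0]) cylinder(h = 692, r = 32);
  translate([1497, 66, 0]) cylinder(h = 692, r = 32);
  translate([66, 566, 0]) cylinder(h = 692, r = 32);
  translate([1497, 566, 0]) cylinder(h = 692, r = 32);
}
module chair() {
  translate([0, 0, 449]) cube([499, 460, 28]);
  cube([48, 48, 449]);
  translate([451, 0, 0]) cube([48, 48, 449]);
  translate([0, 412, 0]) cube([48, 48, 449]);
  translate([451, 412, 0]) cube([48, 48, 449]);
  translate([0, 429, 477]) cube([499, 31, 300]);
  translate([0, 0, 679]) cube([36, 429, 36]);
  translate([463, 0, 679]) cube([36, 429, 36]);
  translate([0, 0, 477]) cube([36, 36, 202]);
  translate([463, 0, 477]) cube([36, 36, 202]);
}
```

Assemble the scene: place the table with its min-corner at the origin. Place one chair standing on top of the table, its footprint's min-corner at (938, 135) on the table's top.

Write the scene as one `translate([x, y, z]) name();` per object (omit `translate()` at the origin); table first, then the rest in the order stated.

table();
translate([938, 135, 727]) chair();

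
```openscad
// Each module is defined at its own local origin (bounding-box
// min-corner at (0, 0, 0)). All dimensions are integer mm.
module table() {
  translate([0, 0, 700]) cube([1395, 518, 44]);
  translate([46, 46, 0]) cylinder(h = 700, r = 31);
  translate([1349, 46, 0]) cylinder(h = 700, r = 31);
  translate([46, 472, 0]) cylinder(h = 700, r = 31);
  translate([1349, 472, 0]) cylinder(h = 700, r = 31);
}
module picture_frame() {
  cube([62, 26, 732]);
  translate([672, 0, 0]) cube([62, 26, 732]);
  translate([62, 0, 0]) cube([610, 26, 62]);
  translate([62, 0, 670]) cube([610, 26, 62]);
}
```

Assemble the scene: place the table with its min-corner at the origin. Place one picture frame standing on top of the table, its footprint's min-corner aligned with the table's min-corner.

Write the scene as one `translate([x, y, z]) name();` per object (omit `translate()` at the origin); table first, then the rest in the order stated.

table();
translate([0, 0, 744]) picture_frame();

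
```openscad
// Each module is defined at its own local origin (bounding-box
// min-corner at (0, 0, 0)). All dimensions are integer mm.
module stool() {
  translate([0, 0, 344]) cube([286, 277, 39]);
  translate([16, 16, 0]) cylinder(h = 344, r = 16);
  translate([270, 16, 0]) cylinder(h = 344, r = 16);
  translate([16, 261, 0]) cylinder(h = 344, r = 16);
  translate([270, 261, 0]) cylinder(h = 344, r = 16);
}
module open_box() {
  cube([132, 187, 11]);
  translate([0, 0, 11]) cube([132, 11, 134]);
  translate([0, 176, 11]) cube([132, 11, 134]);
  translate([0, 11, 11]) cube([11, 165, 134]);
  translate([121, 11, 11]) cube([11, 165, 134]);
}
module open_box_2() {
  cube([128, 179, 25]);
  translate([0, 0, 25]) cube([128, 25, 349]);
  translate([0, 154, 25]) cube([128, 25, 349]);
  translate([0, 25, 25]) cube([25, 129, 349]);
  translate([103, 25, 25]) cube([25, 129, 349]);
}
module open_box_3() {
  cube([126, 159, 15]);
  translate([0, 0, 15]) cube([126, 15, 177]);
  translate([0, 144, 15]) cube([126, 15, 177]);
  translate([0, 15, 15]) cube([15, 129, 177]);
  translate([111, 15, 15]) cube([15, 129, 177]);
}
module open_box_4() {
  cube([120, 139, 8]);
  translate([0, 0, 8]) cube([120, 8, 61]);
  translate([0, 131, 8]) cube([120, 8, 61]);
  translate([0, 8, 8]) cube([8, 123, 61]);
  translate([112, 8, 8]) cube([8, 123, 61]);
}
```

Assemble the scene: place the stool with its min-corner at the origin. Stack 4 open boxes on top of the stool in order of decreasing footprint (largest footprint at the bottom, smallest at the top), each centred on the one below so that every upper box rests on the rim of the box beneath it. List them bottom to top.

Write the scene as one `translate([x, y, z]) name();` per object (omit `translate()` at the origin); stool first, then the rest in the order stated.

stool();
translate([77, 45, 383]) open_box();
translate([79, 49, 528]) open_box_2();
translate([80, 59, 902]) open_box_3();
translate([83, 69, 1094]) open_box_4();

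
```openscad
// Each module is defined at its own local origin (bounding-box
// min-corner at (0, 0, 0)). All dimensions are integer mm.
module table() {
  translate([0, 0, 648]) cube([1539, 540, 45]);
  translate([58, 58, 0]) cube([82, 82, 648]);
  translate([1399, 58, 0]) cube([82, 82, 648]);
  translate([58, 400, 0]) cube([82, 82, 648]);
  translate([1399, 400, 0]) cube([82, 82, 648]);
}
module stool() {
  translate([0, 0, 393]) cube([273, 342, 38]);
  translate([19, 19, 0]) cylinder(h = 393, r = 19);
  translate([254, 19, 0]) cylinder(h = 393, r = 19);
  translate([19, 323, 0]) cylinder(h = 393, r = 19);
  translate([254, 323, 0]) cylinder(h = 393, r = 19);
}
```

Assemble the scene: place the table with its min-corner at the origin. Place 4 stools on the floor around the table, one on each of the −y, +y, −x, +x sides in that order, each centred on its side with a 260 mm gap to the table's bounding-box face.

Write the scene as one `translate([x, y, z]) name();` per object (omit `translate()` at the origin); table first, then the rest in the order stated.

table();
translate([633, -602, 0]) stool();
translate([633, 800, 0]) stool();
translate([-533, 99, 0]) stool();
translate([1799, 99, 0]) stool();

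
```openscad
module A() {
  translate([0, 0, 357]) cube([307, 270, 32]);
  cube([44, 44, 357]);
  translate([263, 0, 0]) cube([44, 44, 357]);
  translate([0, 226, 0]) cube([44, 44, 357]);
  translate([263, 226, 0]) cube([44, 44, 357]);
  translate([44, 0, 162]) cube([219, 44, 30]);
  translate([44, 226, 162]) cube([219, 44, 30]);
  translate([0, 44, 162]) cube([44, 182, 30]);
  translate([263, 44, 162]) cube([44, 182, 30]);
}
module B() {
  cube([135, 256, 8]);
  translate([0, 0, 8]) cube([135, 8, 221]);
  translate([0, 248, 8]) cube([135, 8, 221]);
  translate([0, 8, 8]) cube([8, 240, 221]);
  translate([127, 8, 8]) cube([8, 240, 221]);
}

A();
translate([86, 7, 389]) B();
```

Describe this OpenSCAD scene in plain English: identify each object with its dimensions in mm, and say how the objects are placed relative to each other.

A is a four-legged stool. The seat is a 307×270×32 mm slab whose top surface is at z = 389 mm; four square legs, each 44×44 mm in cross-section, run from the floor (z = 0) to the underside of the seat, each flush with a corner of the seat. Four stretchers, 44 mm wide and 30 mm tall, connect adjacent legs with their undersides at z = 162 mm, each running between the inner faces of the legs it joins and aligned with the legs' outer faces on the other axis.

B is an open storage box with external size 135×256×229 mm and wall thickness 8 mm (the base is also 8 mm thick). The base covers the whole footprint; the four walls stand on the base, with the y-facing walls full-width and the x-facing walls fitting between their inner faces.

The open box is on top of the stool, centred.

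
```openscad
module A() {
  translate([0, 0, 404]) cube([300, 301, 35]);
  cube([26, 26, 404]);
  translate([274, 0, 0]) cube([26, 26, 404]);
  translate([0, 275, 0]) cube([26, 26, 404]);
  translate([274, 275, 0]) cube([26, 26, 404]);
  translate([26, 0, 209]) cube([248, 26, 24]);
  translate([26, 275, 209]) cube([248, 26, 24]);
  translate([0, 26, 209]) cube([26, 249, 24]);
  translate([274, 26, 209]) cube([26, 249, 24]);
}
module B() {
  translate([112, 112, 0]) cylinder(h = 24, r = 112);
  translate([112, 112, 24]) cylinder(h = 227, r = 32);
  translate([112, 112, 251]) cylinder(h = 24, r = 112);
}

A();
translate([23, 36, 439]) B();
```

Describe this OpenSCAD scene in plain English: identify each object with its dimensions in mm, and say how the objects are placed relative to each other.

A is a simple wooden stool: a rectangular seat 300 mm (x) by 301 mm (y), 35 mm thick, top face at z = 439 mm, on four square legs, each 26×26 mm in cross-section. The legs rest on z = 0, each flush with a corner of the seat. Four stretchers, 26 mm wide and 24 mm tall, connect adjacent legs with their undersides at z = 209 mm, each running between the inner faces of the legs it joins and aligned with the legs' outer faces on the other axis.

B is a spool: two coaxial disc flanges of radius 112 mm and thickness 24 mm, joined by a core cylinder of radius 32 mm and height 227 mm. The lower flange rests on z = 0 and the three cylinders share a vertical axis.

The spool is on top of the stool.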